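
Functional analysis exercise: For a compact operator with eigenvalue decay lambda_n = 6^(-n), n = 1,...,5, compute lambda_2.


The eigenvalue formula gives lambda_2 = 1/6^2
= 1/36
= 0.0278

0.0278


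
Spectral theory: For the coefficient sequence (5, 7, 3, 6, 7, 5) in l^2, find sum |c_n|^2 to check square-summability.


sum |c_n|^2 = 5^2 + 7^2 + 3^2 + 6^2 + 7^2 + 5^2
= 25 + 49 + 9 + 36 + 49 + 25
= 193

193


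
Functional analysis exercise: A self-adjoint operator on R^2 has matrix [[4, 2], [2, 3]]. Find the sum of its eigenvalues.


For a self-adjoint (symmetric) matrix, the eigenvalues are real.
The sum of eigenvalues equals the trace of the matrix.
trace = 4 + 3 = 7

7


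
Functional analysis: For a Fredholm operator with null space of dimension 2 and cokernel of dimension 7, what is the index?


The Fredholm index is defined as ind(T) = dim(ker T) - dim(coker T)
= 2 - 7
= -5

-5


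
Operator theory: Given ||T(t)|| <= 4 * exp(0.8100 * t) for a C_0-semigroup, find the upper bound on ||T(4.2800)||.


||T(4.2800)|| <= 4 * exp(0.8100 * 4.2800)
= 4 * exp(3.4668)
= 4 * 32.0341
= 128.1363

128.1363


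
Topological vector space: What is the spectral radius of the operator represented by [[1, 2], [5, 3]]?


For a 2x2 matrix, eigenvalues satisfy lambda^2 - (trace)*lambda + det = 0
trace = 1 + 3 = 4
det = 1*3 - 2*5 = -7
discriminant = 4^2 - 4*(-7) = 44
spectral radius = max |eigenvalue| = 5.3166

5.3166


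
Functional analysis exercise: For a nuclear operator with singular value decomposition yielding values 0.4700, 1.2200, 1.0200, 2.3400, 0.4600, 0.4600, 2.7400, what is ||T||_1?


The nuclear norm is the sum of all singular values.
||T||_1 = 0.4700 + 1.2200 + 1.0200 + 2.3400 + 0.4600 + 0.4600 + 2.7400
= 8.7100

8.7100


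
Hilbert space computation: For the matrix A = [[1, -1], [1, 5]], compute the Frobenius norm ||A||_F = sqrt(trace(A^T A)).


||A||_F^2 = sum a_ij^2
= 1^2 + (-1)^2 + 1^2 + 5^2
= 1 + 1 + 1 + 25 = 28
||A||_F = sqrt(28) = 5.2915

5.2915


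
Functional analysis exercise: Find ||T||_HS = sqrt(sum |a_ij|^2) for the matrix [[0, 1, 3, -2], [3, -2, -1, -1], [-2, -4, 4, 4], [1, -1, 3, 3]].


The Hilbert-Schmidt norm is sqrt(sum of squares of all entries).
Sum of squares = 0^2 + 1^2 + 3^2 + (-2)^2 + 3^2 + (-2)^2 + (-1)^2 + (-1)^2 + (-2)^2 + (-4)^2 + 4^2 + 4^2 + 1^2 + (-1)^2 + 3^2 + 3^2
= 0 + 1 + 9 + 4 + 9 + 4 + 1 + 1 + 4 + 16 + 16 + 16 + 1 + 1 + 9 + 9 = 101
||T||_HS = sqrt(101) = 10.0499

10.0499


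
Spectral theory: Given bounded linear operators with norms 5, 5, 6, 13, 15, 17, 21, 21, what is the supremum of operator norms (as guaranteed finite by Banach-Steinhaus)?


By the Uniform Boundedness Principle, the supremum of norms is finite.
sup_k ||T_k|| = max(5, 5, 6, 13, 15, 17, 21, 21) = 21

21


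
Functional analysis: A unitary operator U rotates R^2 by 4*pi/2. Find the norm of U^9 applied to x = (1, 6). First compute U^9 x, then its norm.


U is a rotation by theta = 4*pi/2
U^9 = rotation by 9*theta = 36*pi/2 = 0*pi/2 (mod 2*pi)
cos(0*pi/2) = 1.0000, sin(0*pi/2) = 0.0000
U^9 x = (1.0000 * 1 - 0.0000 * 6, 0.0000 * 1 + 1.0000 * 6)
= (1.0000, 6.0000)
||U^9 x|| = sqrt(1.0000^2 + 6.0000^2) = sqrt(37.0000) = 6.0828

6.0828


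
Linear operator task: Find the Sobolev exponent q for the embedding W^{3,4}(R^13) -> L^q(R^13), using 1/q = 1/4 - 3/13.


Using the Sobolev embedding formula: 1/q = 1/p - k/n
1/q = 1/4 - 3/13 = 1/52
q = 1/(1/52) = 52

52.0000


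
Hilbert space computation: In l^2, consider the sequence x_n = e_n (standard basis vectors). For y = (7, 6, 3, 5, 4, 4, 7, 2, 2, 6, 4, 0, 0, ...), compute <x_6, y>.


x_6 = e_6 is the standard basis vector with 1 in position 6.
<x_6, y> = y_6 = 4
As n -> infinity, <x_n, y> -> 0, confirming weak convergence of (x_n) to 0.

4


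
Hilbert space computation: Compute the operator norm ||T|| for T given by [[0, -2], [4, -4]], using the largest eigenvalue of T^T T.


A^T A = [[16, -16], [-16, 20]]
trace(A^T A) = 36, det(A^T A) = 64
discriminant = 36^2 - 4*64 = 1040
Largest eigenvalue of A^T A = (trace + sqrt(disc))/2 = 34.1245
||T|| = sqrt(34.1245) = 5.8416

5.8416


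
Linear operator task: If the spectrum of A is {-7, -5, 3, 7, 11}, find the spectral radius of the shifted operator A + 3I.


Spectrum of A + 3I = {-4, -2, 6, 10, 14}
Spectral radius = max |lambda| over the shifted spectrum
= max(4, 2, 6, 10, 14) = 14

14


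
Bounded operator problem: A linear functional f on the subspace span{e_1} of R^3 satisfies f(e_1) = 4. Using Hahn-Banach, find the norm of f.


The norm of f is given by ||f|| = sup_{||x||=1} |f(x)|.
On span{e_1}, ||e_1|| = 1, so ||f|| = |f(e_1)| / ||e_1||
= |4| / 1 = 4.0000

4.0000


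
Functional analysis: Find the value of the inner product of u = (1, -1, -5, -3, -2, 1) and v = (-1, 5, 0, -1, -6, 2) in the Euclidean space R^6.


Computing the standard inner product <u, v> = sum u_i * v_i
= 1*-1 + -1*5 + -5*0 + -3*-1 + -2*-6 + 1*2
= -1 + -5 + 0 + 3 + 12 + 2
= 11

11


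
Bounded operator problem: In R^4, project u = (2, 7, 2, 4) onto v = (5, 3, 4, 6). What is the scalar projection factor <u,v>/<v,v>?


Computing <u,v> = 2*5 + 7*3 + 2*4 + 4*6 = 63
Computing <v,v> = 5^2 + 3^2 + 4^2 + 6^2 = 86
Projection coefficient = 63/86 = 0.7326

0.7326


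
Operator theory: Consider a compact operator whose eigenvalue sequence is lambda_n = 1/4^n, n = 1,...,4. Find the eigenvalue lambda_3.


The eigenvalue formula gives lambda_3 = 1/4^3
= 1/64
= 0.0156

0.0156


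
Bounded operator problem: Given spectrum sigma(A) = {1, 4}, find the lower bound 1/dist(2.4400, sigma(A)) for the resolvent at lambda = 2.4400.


dist(2.4400, {1, 4}) = min(|2.4400 - 1|, |2.4400 - 4|)
= min(1.4400, 1.5600) = 1.4400
Resolvent bound = 1/1.4400 = 0.6944

0.6944


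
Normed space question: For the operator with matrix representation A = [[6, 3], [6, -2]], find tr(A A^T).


trace(A * A^T) = sum of squares of all entries
= 6^2 + 3^2 + 6^2 + (-2)^2
= 36 + 9 + 36 + 4
= 85

85


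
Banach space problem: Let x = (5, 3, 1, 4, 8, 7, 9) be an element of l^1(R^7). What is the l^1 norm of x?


The l^1 norm equals the sum of absolute values of all components.
||x||_1 = 5 + 3 + 1 + 4 + 8 + 7 + 9
= 37

37.0000


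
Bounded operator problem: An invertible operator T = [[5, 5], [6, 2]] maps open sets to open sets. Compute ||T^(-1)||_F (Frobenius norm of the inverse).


det(T) = 5*2 - 5*6 = -20
T^(-1) = (1/-20) * [[2, -5], [-6, 5]] = [[-0.1000, 0.2500], [0.3000, -0.2500]]
||T^(-1)||_F^2 = (-0.1000)^2 + 0.2500^2 + 0.3000^2 + (-0.2500)^2 = 0.2250
||T^(-1)||_F = sqrt(0.2250) = 0.4743

0.4743


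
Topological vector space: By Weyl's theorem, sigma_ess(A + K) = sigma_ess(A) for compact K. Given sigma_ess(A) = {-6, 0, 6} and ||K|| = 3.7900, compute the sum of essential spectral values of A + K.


By Weyl's theorem, the essential spectrum is invariant under compact perturbations.
sigma_ess(A + K) = sigma_ess(A) = {-6, 0, 6}
Sum = -6 + 0 + 6 = 0

0


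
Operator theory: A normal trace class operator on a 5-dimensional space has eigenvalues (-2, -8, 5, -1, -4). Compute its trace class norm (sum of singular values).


For a normal operator, singular values equal |eigenvalues|.
Trace norm = sum |lambda_i| = 2 + 8 + 5 + 1 + 4
= 20

20


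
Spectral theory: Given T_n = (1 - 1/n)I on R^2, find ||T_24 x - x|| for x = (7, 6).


T_24 x - x = (1 - 1/24)x - x = -x/24
||x|| = sqrt(85) = 9.2195
||T_24 x - x|| = ||x||/24 = 9.2195/24 = 0.3841

0.3841


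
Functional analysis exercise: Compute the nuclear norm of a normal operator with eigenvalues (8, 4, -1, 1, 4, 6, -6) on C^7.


For a normal operator, singular values equal |eigenvalues|.
Trace norm = sum |lambda_i| = 8 + 4 + 1 + 1 + 4 + 6 + 6
= 30

30


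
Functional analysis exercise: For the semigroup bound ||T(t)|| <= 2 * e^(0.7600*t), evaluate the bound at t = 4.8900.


||T(4.8900)|| <= 2 * exp(0.7600 * 4.8900)
= 2 * exp(3.7164)
= 2 * 41.1161
= 82.2322

82.2322


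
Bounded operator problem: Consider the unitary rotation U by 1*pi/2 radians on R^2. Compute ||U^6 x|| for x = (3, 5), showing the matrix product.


U is a rotation by theta = 1*pi/2
U^6 = rotation by 6*theta = 6*pi/2 = 2*pi/2 (mod 2*pi)
cos(2*pi/2) = -1.0000, sin(2*pi/2) = 0.0000
U^6 x = (-1.0000 * 3 - 0.0000 * 5, 0.0000 * 3 + -1.0000 * 5)
= (-3.0000, -5.0000)
||U^6 x|| = sqrt((-3.0000)^2 + (-5.0000)^2) = sqrt(34.0000) = 5.8310

5.8310


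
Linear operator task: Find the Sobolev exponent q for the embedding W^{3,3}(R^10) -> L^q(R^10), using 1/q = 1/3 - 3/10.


Using the Sobolev embedding formula: 1/q = 1/p - k/n
1/q = 1/3 - 3/10 = 1/30
q = 1/(1/30) = 30

30.0000


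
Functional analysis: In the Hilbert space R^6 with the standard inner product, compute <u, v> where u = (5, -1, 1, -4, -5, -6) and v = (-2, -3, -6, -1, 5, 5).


Computing the standard inner product <u, v> = sum u_i * v_i
= 5*-2 + -1*-3 + 1*-6 + -4*-1 + -5*5 + -6*5
= -10 + 3 + -6 + 4 + -25 + -30
= -64

-64


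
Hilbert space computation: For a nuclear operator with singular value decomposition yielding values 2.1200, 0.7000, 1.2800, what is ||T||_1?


The nuclear norm is the sum of all singular values.
||T||_1 = 2.1200 + 0.7000 + 1.2800
= 4.1000

4.1000


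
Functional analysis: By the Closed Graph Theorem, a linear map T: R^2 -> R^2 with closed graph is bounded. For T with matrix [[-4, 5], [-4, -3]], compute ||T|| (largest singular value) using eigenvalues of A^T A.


A^T A = [[32, -8], [-8, 34]]
trace(A^T A) = 66, det(A^T A) = 1024
discriminant = 66^2 - 4*1024 = 260
Largest eigenvalue of A^T A = (trace + sqrt(disc))/2 = 41.0623
||T|| = sqrt(41.0623) = 6.4080

6.4080


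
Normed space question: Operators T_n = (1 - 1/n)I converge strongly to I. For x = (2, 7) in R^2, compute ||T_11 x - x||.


T_11 x - x = (1 - 1/11)x - x = -x/11
||x|| = sqrt(53) = 7.2801
||T_11 x - x|| = ||x||/11 = 7.2801/11 = 0.6618

0.6618


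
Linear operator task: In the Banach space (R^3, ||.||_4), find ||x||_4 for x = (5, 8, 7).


The l^4 norm = (sum |x_i|^4)^(1/4)
Sum of 4th powers = 625 + 4096 + 2401 = 7122
||x||_4 = (7122)^(1/4) = 9.1865

9.1865


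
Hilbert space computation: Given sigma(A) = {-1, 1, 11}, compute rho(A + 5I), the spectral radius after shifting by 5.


Spectrum of A + 5I = {4, 6, 16}
Spectral radius = max |lambda| over the shifted spectrum
= max(4, 6, 16) = 16

16


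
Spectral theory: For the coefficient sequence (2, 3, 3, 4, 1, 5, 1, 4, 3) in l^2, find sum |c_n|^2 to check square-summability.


sum |c_n|^2 = 2^2 + 3^2 + 3^2 + 4^2 + 1^2 + 5^2 + 1^2 + 4^2 + 3^2
= 4 + 9 + 9 + 16 + 1 + 25 + 1 + 16 + 9
= 90

90


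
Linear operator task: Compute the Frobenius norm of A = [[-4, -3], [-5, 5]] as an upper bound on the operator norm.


||A||_F^2 = sum a_ij^2
= (-4)^2 + (-3)^2 + (-5)^2 + 5^2
= 16 + 9 + 25 + 25 = 75
||A||_F = sqrt(75) = 8.6603

8.6603


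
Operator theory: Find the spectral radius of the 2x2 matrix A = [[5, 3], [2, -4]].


For a 2x2 matrix, eigenvalues satisfy lambda^2 - (trace)*lambda + det = 0
trace = 5 + -4 = 1
det = 5*-4 - 3*2 = -26
discriminant = 1^2 - 4*(-26) = 105
spectral radius = max |eigenvalue| = 5.6235

5.6235


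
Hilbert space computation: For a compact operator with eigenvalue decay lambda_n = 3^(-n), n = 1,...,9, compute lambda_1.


The eigenvalue formula gives lambda_1 = 1/3^1
= 1/3
= 0.3333

0.3333


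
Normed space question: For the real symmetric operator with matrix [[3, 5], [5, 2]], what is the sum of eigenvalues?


For a self-adjoint (symmetric) matrix, the eigenvalues are real.
The sum of eigenvalues equals the trace of the matrix.
trace = 3 + 2 = 5

5


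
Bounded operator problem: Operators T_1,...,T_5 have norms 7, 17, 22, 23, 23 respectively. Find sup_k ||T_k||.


By the Uniform Boundedness Principle, the supremum of norms is finite.
sup_k ||T_k|| = max(7, 17, 22, 23, 23) = 23

23


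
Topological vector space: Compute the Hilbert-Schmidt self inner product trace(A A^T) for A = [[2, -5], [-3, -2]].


trace(A * A^T) = sum of squares of all entries
= 2^2 + (-5)^2 + (-3)^2 + (-2)^2
= 4 + 25 + 9 + 4
= 42

42


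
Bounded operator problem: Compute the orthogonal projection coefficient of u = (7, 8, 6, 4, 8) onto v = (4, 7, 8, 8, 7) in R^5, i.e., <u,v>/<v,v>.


Computing <u,v> = 7*4 + 8*7 + 6*8 + 4*8 + 8*7 = 220
Computing <v,v> = 4^2 + 7^2 + 8^2 + 8^2 + 7^2 = 242
Projection coefficient = 220/242 = 0.9091

0.9091


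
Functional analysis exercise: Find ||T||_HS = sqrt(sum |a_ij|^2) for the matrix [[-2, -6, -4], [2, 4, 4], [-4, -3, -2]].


The Hilbert-Schmidt norm is sqrt(sum of squares of all entries).
Sum of squares = (-2)^2 + (-6)^2 + (-4)^2 + 2^2 + 4^2 + 4^2 + (-4)^2 + (-3)^2 + (-2)^2
= 4 + 36 + 16 + 4 + 16 + 16 + 16 + 9 + 4 = 121
||T||_HS = sqrt(121) = 11.0000

11.0000


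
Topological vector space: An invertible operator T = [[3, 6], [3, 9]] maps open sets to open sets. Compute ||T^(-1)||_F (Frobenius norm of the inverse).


det(T) = 3*9 - 6*3 = 9
T^(-1) = (1/9) * [[9, -6], [-3, 3]] = [[1.0000, -0.6667], [-0.3333, 0.3333]]
||T^(-1)||_F^2 = 1.0000^2 + (-0.6667)^2 + (-0.3333)^2 + 0.3333^2 = 1.6667
||T^(-1)||_F = sqrt(1.6667) = 1.2910

1.2910


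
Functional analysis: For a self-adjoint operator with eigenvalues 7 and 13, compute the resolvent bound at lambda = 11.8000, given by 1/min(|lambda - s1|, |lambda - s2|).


dist(11.8000, {7, 13}) = min(|11.8000 - 7|, |11.8000 - 13|)
= min(4.8000, 1.2000) = 1.2000
Resolvent bound = 1/1.2000 = 0.8333

0.8333


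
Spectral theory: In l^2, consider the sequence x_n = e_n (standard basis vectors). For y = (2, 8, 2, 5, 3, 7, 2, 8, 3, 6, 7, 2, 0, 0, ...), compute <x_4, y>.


x_4 = e_4 is the standard basis vector with 1 in position 4.
<x_4, y> = y_4 = 5
As n -> infinity, <x_n, y> -> 0, confirming weak convergence of (x_n) to 0.

5


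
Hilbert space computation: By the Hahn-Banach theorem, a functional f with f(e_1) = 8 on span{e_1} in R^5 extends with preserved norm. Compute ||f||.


The norm of f is given by ||f|| = sup_{||x||=1} |f(x)|.
On span{e_1}, ||e_1|| = 1, so ||f|| = |f(e_1)| / ||e_1||
= |8| / 1 = 8.0000

8.0000


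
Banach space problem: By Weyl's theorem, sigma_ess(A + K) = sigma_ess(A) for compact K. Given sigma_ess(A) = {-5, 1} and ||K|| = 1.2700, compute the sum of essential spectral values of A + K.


By Weyl's theorem, the essential spectrum is invariant under compact perturbations.
sigma_ess(A + K) = sigma_ess(A) = {-5, 1}
Sum = -5 + 1 = -4

-4


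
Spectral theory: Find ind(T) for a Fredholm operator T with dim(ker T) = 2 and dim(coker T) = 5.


The Fredholm index is defined as ind(T) = dim(ker T) - dim(coker T)
= 2 - 5
= -3

-3


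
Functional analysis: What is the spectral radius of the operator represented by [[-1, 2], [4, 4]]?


For a 2x2 matrix, eigenvalues satisfy lambda^2 - (trace)*lambda + det = 0
trace = -1 + 4 = 3
det = -1*4 - 2*4 = -12
discriminant = 3^2 - 4*(-12) = 57
spectral radius = max |eigenvalue| = 5.2749

5.2749


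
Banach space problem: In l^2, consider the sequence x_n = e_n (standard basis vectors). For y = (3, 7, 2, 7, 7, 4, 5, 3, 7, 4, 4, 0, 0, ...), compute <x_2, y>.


x_2 = e_2 is the standard basis vector with 1 in position 2.
<x_2, y> = y_2 = 7
As n -> infinity, <x_n, y> -> 0, confirming weak convergence of (x_n) to 0.

7


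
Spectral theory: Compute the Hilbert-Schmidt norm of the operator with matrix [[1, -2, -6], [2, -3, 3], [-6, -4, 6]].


The Hilbert-Schmidt norm is sqrt(sum of squares of all entries).
Sum of squares = 1^2 + (-2)^2 + (-6)^2 + 2^2 + (-3)^2 + 3^2 + (-6)^2 + (-4)^2 + 6^2
= 1 + 4 + 36 + 4 + 9 + 9 + 36 + 16 + 36 = 151
||T||_HS = sqrt(151) = 12.2882

12.2882


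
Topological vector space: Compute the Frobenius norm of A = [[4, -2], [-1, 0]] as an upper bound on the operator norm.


||A||_F^2 = sum a_ij^2
= 4^2 + (-2)^2 + (-1)^2 + 0^2
= 16 + 4 + 1 + 0 = 21
||A||_F = sqrt(21) = 4.5826

4.5826


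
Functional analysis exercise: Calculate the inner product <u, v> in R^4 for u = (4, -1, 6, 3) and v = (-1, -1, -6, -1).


Computing the standard inner product <u, v> = sum u_i * v_i
= 4*-1 + -1*-1 + 6*-6 + 3*-1
= -4 + 1 + -36 + -3
= -42

-42


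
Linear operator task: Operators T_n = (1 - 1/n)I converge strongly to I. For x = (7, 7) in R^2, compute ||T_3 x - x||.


T_3 x - x = (1 - 1/3)x - x = -x/3
||x|| = sqrt(98) = 9.8995
||T_3 x - x|| = ||x||/3 = 9.8995/3 = 3.2998

3.2998


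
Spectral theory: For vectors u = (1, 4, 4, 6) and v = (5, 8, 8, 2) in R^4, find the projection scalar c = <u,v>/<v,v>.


Computing <u,v> = 1*5 + 4*8 + 4*8 + 6*2 = 81
Computing <v,v> = 5^2 + 8^2 + 8^2 + 2^2 = 157
Projection coefficient = 81/157 = 0.5159

0.5159


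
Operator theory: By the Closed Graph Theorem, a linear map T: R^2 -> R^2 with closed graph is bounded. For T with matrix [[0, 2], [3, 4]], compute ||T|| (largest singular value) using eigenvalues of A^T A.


A^T A = [[9, 12], [12, 20]]
trace(A^T A) = 29, det(A^T A) = 36
discriminant = 29^2 - 4*36 = 697
Largest eigenvalue of A^T A = (trace + sqrt(disc))/2 = 27.7004
||T|| = sqrt(27.7004) = 5.2631

5.2631


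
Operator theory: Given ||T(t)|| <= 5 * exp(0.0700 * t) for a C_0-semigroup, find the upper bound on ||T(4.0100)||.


||T(4.0100)|| <= 5 * exp(0.0700 * 4.0100)
= 5 * exp(0.2807)
= 5 * 1.3241
= 6.6203

6.6203


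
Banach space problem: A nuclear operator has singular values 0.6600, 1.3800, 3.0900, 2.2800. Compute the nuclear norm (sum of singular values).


The nuclear norm is the sum of all singular values.
||T||_1 = 0.6600 + 1.3800 + 3.0900 + 2.2800
= 7.4100

7.4100


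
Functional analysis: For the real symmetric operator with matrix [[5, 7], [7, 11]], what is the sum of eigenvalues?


For a self-adjoint (symmetric) matrix, the eigenvalues are real.
The sum of eigenvalues equals the trace of the matrix.
trace = 5 + 11 = 16

16


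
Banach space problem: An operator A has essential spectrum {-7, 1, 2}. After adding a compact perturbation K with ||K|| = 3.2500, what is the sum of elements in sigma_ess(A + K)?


By Weyl's theorem, the essential spectrum is invariant under compact perturbations.
sigma_ess(A + K) = sigma_ess(A) = {-7, 1, 2}
Sum = -7 + 1 + 2 = -4

-4


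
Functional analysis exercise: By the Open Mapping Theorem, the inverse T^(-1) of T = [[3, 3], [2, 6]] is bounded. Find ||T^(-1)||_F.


det(T) = 3*6 - 3*2 = 12
T^(-1) = (1/12) * [[6, -3], [-2, 3]] = [[0.5000, -0.2500], [-0.1667, 0.2500]]
||T^(-1)||_F^2 = 0.5000^2 + (-0.2500)^2 + (-0.1667)^2 + 0.2500^2 = 0.4028
||T^(-1)||_F = sqrt(0.4028) = 0.6346

0.6346


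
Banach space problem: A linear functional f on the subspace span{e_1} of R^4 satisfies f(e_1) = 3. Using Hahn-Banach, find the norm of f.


The norm of f is given by ||f|| = sup_{||x||=1} |f(x)|.
On span{e_1}, ||e_1|| = 1, so ||f|| = |f(e_1)| / ||e_1||
= |3| / 1 = 3.0000

3.0000


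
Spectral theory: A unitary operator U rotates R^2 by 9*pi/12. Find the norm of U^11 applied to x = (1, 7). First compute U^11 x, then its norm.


U is a rotation by theta = 9*pi/12
U^11 = rotation by 11*theta = 99*pi/12 = 3*pi/12 (mod 2*pi)
cos(3*pi/12) = 0.7071, sin(3*pi/12) = 0.7071
U^11 x = (0.7071 * 1 - 0.7071 * 7, 0.7071 * 1 + 0.7071 * 7)
= (-4.2426, 5.6569)
||U^11 x|| = sqrt((-4.2426)^2 + 5.6569^2) = sqrt(50.0000) = 7.0711

7.0711


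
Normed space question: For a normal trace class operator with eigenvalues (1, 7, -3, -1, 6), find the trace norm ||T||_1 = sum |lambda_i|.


For a normal operator, singular values equal |eigenvalues|.
Trace norm = sum |lambda_i| = 1 + 7 + 3 + 1 + 6
= 18

18


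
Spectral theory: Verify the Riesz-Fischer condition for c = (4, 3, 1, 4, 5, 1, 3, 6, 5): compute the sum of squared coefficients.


sum |c_n|^2 = 4^2 + 3^2 + 1^2 + 4^2 + 5^2 + 1^2 + 3^2 + 6^2 + 5^2
= 16 + 9 + 1 + 16 + 25 + 1 + 9 + 36 + 25
= 138

138


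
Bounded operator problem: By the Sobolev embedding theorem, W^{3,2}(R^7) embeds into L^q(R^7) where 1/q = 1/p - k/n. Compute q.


Using the Sobolev embedding formula: 1/q = 1/p - k/n
1/q = 1/2 - 3/7 = 1/14
q = 1/(1/14) = 14

14.0000


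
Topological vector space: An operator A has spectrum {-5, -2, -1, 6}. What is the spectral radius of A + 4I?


Spectrum of A + 4I = {-1, 2, 3, 10}
Spectral radius = max |lambda| over the shifted spectrum
= max(1, 2, 3, 10) = 10

10


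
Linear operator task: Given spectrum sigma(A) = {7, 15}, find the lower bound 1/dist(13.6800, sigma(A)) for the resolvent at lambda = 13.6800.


dist(13.6800, {7, 15}) = min(|13.6800 - 7|, |13.6800 - 15|)
= min(6.6800, 1.3200) = 1.3200
Resolvent bound = 1/1.3200 = 0.7576

0.7576


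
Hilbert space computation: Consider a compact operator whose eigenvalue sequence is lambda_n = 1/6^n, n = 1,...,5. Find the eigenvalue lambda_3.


The eigenvalue formula gives lambda_3 = 1/6^3
= 1/216
= 0.0046

0.0046


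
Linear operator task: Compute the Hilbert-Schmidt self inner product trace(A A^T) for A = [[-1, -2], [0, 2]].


trace(A * A^T) = sum of squares of all entries
= (-1)^2 + (-2)^2 + 0^2 + 2^2
= 1 + 4 + 0 + 4
= 9

9


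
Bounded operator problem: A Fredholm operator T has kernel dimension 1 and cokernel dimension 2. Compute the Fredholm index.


The Fredholm index is defined as ind(T) = dim(ker T) - dim(coker T)
= 1 - 2
= -1

-1


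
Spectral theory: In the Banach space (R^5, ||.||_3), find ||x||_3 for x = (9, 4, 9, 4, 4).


The l^3 norm = (sum |x_i|^3)^(1/3)
Sum of 3th powers = 729 + 64 + 729 + 64 + 64 = 1650
||x||_3 = (1650)^(1/3) = 11.8167

11.8167


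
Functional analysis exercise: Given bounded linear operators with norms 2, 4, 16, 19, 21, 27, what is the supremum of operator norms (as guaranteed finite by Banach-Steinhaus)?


By the Uniform Boundedness Principle, the supremum of norms is finite.
sup_k ||T_k|| = max(2, 4, 16, 19, 21, 27) = 27

27


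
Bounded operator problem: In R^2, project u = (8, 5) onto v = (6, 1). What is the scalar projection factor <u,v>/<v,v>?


Computing <u,v> = 8*6 + 5*1 = 53
Computing <v,v> = 6^2 + 1^2 = 37
Projection coefficient = 53/37 = 1.4324

1.4324


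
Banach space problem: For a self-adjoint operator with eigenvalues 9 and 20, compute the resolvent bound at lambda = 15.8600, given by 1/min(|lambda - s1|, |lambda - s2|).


dist(15.8600, {9, 20}) = min(|15.8600 - 9|, |15.8600 - 20|)
= min(6.8600, 4.1400) = 4.1400
Resolvent bound = 1/4.1400 = 0.2415

0.2415


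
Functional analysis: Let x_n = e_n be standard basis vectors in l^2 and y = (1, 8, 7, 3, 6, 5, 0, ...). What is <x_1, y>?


x_1 = e_1 is the standard basis vector with 1 in position 1.
<x_1, y> = y_1 = 1
As n -> infinity, <x_n, y> -> 0, confirming weak convergence of (x_n) to 0.

1


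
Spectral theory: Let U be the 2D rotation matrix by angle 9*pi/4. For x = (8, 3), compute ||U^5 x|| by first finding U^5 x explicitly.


U is a rotation by theta = 9*pi/4
U^5 = rotation by 5*theta = 45*pi/4 = 5*pi/4 (mod 2*pi)
cos(5*pi/4) = -0.7071, sin(5*pi/4) = -0.7071
U^5 x = (-0.7071 * 8 - -0.7071 * 3, -0.7071 * 8 + -0.7071 * 3)
= (-3.5355, -7.7782)
||U^5 x|| = sqrt((-3.5355)^2 + (-7.7782)^2) = sqrt(73.0000) = 8.5440

8.5440


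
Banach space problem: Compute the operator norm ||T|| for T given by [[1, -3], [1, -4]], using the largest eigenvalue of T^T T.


A^T A = [[2, -7], [-7, 25]]
trace(A^T A) = 27, det(A^T A) = 1
discriminant = 27^2 - 4*1 = 725
Largest eigenvalue of A^T A = (trace + sqrt(disc))/2 = 26.9629
||T|| = sqrt(26.9629) = 5.1926

5.1926


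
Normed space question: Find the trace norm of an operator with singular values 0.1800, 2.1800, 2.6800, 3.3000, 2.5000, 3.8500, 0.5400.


The nuclear norm is the sum of all singular values.
||T||_1 = 0.1800 + 2.1800 + 2.6800 + 3.3000 + 2.5000 + 3.8500 + 0.5400
= 15.2300

15.2300


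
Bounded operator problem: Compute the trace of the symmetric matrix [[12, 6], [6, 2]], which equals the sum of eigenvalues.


For a self-adjoint (symmetric) matrix, the eigenvalues are real.
The sum of eigenvalues equals the trace of the matrix.
trace = 12 + 2 = 14

14


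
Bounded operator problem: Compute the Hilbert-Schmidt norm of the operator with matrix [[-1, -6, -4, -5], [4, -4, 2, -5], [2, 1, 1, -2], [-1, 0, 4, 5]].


The Hilbert-Schmidt norm is sqrt(sum of squares of all entries).
Sum of squares = (-1)^2 + (-6)^2 + (-4)^2 + (-5)^2 + 4^2 + (-4)^2 + 2^2 + (-5)^2 + 2^2 + 1^2 + 1^2 + (-2)^2 + (-1)^2 + 0^2 + 4^2 + 5^2
= 1 + 36 + 16 + 25 + 16 + 16 + 4 + 25 + 4 + 1 + 1 + 4 + 1 + 0 + 16 + 25 = 191
||T||_HS = sqrt(191) = 13.8203

13.8203


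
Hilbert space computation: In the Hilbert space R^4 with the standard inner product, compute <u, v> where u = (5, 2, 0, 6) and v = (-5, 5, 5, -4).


Computing the standard inner product <u, v> = sum u_i * v_i
= 5*-5 + 2*5 + 0*5 + 6*-4
= -25 + 10 + 0 + -24
= -39

-39


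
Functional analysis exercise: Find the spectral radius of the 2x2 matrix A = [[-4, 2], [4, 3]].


For a 2x2 matrix, eigenvalues satisfy lambda^2 - (trace)*lambda + det = 0
trace = -4 + 3 = -1
det = -4*3 - 2*4 = -20
discriminant = (-1)^2 - 4*(-20) = 81
spectral radius = max |eigenvalue| = 5.0000

5.0000


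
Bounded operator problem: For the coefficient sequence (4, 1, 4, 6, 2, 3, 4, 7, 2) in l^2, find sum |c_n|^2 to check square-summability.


sum |c_n|^2 = 4^2 + 1^2 + 4^2 + 6^2 + 2^2 + 3^2 + 4^2 + 7^2 + 2^2
= 16 + 1 + 16 + 36 + 4 + 9 + 16 + 49 + 4
= 151

151


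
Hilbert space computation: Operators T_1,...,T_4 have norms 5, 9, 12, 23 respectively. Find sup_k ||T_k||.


By the Uniform Boundedness Principle, the supremum of norms is finite.
sup_k ||T_k|| = max(5, 9, 12, 23) = 23

23


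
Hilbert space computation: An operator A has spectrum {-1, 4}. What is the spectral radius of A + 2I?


Spectrum of A + 2I = {1, 6}
Spectral radius = max |lambda| over the shifted spectrum
= max(1, 6) = 6

6


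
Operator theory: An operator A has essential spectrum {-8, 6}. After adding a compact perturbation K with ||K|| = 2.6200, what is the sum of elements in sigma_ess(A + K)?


By Weyl's theorem, the essential spectrum is invariant under compact perturbations.
sigma_ess(A + K) = sigma_ess(A) = {-8, 6}
Sum = -8 + 6 = -2

-2


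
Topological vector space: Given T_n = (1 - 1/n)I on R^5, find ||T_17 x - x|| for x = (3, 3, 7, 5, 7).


T_17 x - x = (1 - 1/17)x - x = -x/17
||x|| = sqrt(141) = 11.8743
||T_17 x - x|| = ||x||/17 = 11.8743/17 = 0.6985

0.6985


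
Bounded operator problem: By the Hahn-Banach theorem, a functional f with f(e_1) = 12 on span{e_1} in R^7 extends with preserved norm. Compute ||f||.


The norm of f is given by ||f|| = sup_{||x||=1} |f(x)|.
On span{e_1}, ||e_1|| = 1, so ||f|| = |f(e_1)| / ||e_1||
= |12| / 1 = 12.0000

12.0000


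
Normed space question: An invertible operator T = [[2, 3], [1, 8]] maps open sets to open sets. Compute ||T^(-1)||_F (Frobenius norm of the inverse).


det(T) = 2*8 - 3*1 = 13
T^(-1) = (1/13) * [[8, -3], [-1, 2]] = [[0.6154, -0.2308], [-0.0769, 0.1538]]
||T^(-1)||_F^2 = 0.6154^2 + (-0.2308)^2 + (-0.0769)^2 + 0.1538^2 = 0.4615
||T^(-1)||_F = sqrt(0.4615) = 0.6794

0.6794


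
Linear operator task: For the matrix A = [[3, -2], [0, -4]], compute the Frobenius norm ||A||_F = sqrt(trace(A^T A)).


||A||_F^2 = sum a_ij^2
= 3^2 + (-2)^2 + 0^2 + (-4)^2
= 9 + 4 + 0 + 16 = 29
||A||_F = sqrt(29) = 5.3852

5.3852


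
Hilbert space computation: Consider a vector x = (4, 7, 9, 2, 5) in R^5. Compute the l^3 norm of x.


The l^3 norm = (sum |x_i|^3)^(1/3)
Sum of 3th powers = 64 + 343 + 729 + 8 + 125 = 1269
||x||_3 = (1269)^(1/3) = 10.8265

10.8265


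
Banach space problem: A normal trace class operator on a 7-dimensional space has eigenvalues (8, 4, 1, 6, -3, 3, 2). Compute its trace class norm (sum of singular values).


For a normal operator, singular values equal |eigenvalues|.
Trace norm = sum |lambda_i| = 8 + 4 + 1 + 6 + 3 + 3 + 2
= 27

27


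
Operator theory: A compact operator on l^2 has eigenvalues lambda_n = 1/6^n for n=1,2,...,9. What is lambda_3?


The eigenvalue formula gives lambda_3 = 1/6^3
= 1/216
= 0.0046

0.0046


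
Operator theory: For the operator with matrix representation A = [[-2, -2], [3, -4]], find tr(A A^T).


trace(A * A^T) = sum of squares of all entries
= (-2)^2 + (-2)^2 + 3^2 + (-4)^2
= 4 + 4 + 9 + 16
= 33

33


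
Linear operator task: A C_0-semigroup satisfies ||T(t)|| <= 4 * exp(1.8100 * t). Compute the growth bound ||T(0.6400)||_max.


||T(0.6400)|| <= 4 * exp(1.8100 * 0.6400)
= 4 * exp(1.1584)
= 4 * 3.1848
= 12.7393

12.7393


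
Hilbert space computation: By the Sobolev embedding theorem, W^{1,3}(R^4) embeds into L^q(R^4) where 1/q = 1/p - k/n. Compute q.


Using the Sobolev embedding formula: 1/q = 1/p - k/n
1/q = 1/3 - 1/4 = 1/12
q = 1/(1/12) = 12

12.0000


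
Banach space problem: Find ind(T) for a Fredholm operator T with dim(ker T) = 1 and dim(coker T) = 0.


The Fredholm index is defined as ind(T) = dim(ker T) - dim(coker T)
= 1 - 0
= 1

1


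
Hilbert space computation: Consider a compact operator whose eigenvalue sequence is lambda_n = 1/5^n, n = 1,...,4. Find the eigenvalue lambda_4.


The eigenvalue formula gives lambda_4 = 1/5^4
= 1/625
= 0.0016

0.0016


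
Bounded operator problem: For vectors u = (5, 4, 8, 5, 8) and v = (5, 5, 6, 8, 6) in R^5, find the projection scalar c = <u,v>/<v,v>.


Computing <u,v> = 5*5 + 4*5 + 8*6 + 5*8 + 8*6 = 181
Computing <v,v> = 5^2 + 5^2 + 6^2 + 8^2 + 6^2 = 186
Projection coefficient = 181/186 = 0.9731

0.9731


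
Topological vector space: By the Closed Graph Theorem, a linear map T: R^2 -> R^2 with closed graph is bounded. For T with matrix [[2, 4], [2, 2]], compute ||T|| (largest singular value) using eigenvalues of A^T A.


A^T A = [[8, 12], [12, 20]]
trace(A^T A) = 28, det(A^T A) = 16
discriminant = 28^2 - 4*16 = 720
Largest eigenvalue of A^T A = (trace + sqrt(disc))/2 = 27.4164
||T|| = sqrt(27.4164) = 5.2361

5.2361


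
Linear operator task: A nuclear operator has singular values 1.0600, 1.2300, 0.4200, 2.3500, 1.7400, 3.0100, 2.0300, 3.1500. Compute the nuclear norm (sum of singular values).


The nuclear norm is the sum of all singular values.
||T||_1 = 1.0600 + 1.2300 + 0.4200 + 2.3500 + 1.7400 + 3.0100 + 2.0300 + 3.1500
= 14.9900

14.9900


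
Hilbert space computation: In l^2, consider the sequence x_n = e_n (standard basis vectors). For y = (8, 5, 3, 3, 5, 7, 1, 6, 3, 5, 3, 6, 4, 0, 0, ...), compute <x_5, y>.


x_5 = e_5 is the standard basis vector with 1 in position 5.
<x_5, y> = y_5 = 5
As n -> infinity, <x_n, y> -> 0, confirming weak convergence of (x_n) to 0.

5


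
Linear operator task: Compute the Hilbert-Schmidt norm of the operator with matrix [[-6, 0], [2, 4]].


The Hilbert-Schmidt norm is sqrt(sum of squares of all entries).
Sum of squares = (-6)^2 + 0^2 + 2^2 + 4^2
= 36 + 0 + 4 + 16 = 56
||T||_HS = sqrt(56) = 7.4833

7.4833


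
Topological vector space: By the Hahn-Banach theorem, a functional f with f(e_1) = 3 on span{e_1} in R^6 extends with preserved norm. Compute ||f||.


The norm of f is given by ||f|| = sup_{||x||=1} |f(x)|.
On span{e_1}, ||e_1|| = 1, so ||f|| = |f(e_1)| / ||e_1||
= |3| / 1 = 3.0000

3.0000


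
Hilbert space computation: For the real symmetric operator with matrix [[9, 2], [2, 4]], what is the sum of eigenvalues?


For a self-adjoint (symmetric) matrix, the eigenvalues are real.
The sum of eigenvalues equals the trace of the matrix.
trace = 9 + 4 = 13

13


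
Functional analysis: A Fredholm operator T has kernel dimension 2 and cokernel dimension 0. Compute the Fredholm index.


The Fredholm index is defined as ind(T) = dim(ker T) - dim(coker T)
= 2 - 0
= 2

2


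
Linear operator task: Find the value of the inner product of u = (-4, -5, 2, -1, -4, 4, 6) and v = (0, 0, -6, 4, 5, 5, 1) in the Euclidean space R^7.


Computing the standard inner product <u, v> = sum u_i * v_i
= -4*0 + -5*0 + 2*-6 + -1*4 + -4*5 + 4*5 + 6*1
= 0 + 0 + -12 + -4 + -20 + 20 + 6
= -10

-10


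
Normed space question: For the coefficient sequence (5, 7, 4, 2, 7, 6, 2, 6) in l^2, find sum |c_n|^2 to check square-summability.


sum |c_n|^2 = 5^2 + 7^2 + 4^2 + 2^2 + 7^2 + 6^2 + 2^2 + 6^2
= 25 + 49 + 16 + 4 + 49 + 36 + 4 + 36
= 219

219


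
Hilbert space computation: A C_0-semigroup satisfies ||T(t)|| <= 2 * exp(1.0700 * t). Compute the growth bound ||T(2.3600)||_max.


||T(2.3600)|| <= 2 * exp(1.0700 * 2.3600)
= 2 * exp(2.5252)
= 2 * 12.4934
= 24.9868

24.9868


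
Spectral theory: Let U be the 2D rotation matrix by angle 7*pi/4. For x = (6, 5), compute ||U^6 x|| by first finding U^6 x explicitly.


U is a rotation by theta = 7*pi/4
U^6 = rotation by 6*theta = 42*pi/4 = 2*pi/4 (mod 2*pi)
cos(2*pi/4) = 0.0000, sin(2*pi/4) = 1.0000
U^6 x = (0.0000 * 6 - 1.0000 * 5, 1.0000 * 6 + 0.0000 * 5)
= (-5.0000, 6.0000)
||U^6 x|| = sqrt((-5.0000)^2 + 6.0000^2) = sqrt(61.0000) = 7.8102

7.8102


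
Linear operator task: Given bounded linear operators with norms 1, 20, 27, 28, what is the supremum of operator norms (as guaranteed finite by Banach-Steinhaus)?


By the Uniform Boundedness Principle, the supremum of norms is finite.
sup_k ||T_k|| = max(1, 20, 27, 28) = 28

28


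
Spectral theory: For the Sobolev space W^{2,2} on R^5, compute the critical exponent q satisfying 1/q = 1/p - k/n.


Using the Sobolev embedding formula: 1/q = 1/p - k/n
1/q = 1/2 - 2/5 = 1/10
q = 1/(1/10) = 10

10.0000


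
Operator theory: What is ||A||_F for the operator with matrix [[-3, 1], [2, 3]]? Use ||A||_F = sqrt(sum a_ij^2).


||A||_F^2 = sum a_ij^2
= (-3)^2 + 1^2 + 2^2 + 3^2
= 9 + 1 + 4 + 9 = 23
||A||_F = sqrt(23) = 4.7958

4.7958


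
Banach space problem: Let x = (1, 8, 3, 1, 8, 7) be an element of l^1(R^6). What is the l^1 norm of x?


The l^1 norm equals the sum of absolute values of all components.
||x||_1 = 1 + 8 + 3 + 1 + 8 + 7
= 28

28.0000


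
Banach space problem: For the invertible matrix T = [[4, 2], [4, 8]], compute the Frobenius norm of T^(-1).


det(T) = 4*8 - 2*4 = 24
T^(-1) = (1/24) * [[8, -2], [-4, 4]] = [[0.3333, -0.0833], [-0.1667, 0.1667]]
||T^(-1)||_F^2 = 0.3333^2 + (-0.0833)^2 + (-0.1667)^2 + 0.1667^2 = 0.1736
||T^(-1)||_F = sqrt(0.1736) = 0.4167

0.4167


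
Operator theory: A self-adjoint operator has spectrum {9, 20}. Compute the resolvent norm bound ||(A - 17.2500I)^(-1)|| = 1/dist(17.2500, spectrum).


dist(17.2500, {9, 20}) = min(|17.2500 - 9|, |17.2500 - 20|)
= min(8.2500, 2.7500) = 2.7500
Resolvent bound = 1/2.7500 = 0.3636

0.3636


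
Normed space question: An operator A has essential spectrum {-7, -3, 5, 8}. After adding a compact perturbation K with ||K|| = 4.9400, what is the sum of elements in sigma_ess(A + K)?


By Weyl's theorem, the essential spectrum is invariant under compact perturbations.
sigma_ess(A + K) = sigma_ess(A) = {-7, -3, 5, 8}
Sum = -7 + -3 + 5 + 8 = 3

3


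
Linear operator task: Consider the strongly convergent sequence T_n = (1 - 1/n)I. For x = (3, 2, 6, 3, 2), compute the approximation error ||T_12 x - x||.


T_12 x - x = (1 - 1/12)x - x = -x/12
||x|| = sqrt(62) = 7.8740
||T_12 x - x|| = ||x||/12 = 7.8740/12 = 0.6562

0.6562


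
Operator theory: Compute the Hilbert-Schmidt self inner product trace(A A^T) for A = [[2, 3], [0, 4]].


trace(A * A^T) = sum of squares of all entries
= 2^2 + 3^2 + 0^2 + 4^2
= 4 + 9 + 0 + 16
= 29

29


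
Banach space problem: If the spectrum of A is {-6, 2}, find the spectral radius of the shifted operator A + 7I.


Spectrum of A + 7I = {1, 9}
Spectral radius = max |lambda| over the shifted spectrum
= max(1, 9) = 9

9


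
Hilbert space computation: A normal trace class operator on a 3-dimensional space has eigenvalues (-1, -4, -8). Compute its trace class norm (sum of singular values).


For a normal operator, singular values equal |eigenvalues|.
Trace norm = sum |lambda_i| = 1 + 4 + 8
= 13

13


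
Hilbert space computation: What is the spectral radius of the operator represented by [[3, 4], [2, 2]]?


For a 2x2 matrix, eigenvalues satisfy lambda^2 - (trace)*lambda + det = 0
trace = 3 + 2 = 5
det = 3*2 - 4*2 = -2
discriminant = 5^2 - 4*(-2) = 33
spectral radius = max |eigenvalue| = 5.3723

5.3723


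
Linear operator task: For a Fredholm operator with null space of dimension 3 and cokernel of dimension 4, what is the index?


The Fredholm index is defined as ind(T) = dim(ker T) - dim(coker T)
= 3 - 4
= -1

-1


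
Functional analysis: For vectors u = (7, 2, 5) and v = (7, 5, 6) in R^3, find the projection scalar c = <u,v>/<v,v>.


Computing <u,v> = 7*7 + 2*5 + 5*6 = 89
Computing <v,v> = 7^2 + 5^2 + 6^2 = 110
Projection coefficient = 89/110 = 0.8091

0.8091


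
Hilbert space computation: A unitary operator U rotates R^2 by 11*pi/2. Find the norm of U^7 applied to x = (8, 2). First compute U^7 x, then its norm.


U is a rotation by theta = 11*pi/2
U^7 = rotation by 7*theta = 77*pi/2 = 1*pi/2 (mod 2*pi)
cos(1*pi/2) = 0.0000, sin(1*pi/2) = 1.0000
U^7 x = (0.0000 * 8 - 1.0000 * 2, 1.0000 * 8 + 0.0000 * 2)
= (-2.0000, 8.0000)
||U^7 x|| = sqrt((-2.0000)^2 + 8.0000^2) = sqrt(68.0000) = 8.2462

8.2462


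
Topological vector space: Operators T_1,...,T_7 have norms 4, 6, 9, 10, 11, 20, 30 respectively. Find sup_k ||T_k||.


By the Uniform Boundedness Principle, the supremum of norms is finite.
sup_k ||T_k|| = max(4, 6, 9, 10, 11, 20, 30) = 30

30


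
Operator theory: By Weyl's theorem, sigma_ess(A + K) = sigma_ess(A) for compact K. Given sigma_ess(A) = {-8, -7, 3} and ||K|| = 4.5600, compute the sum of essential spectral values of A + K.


By Weyl's theorem, the essential spectrum is invariant under compact perturbations.
sigma_ess(A + K) = sigma_ess(A) = {-8, -7, 3}
Sum = -8 + -7 + 3 = -12

-12


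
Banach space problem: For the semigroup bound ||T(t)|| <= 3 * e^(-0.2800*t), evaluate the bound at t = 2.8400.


||T(2.8400)|| <= 3 * exp(-0.2800 * 2.8400)
= 3 * exp(-0.7952)
= 3 * 0.4515
= 1.3545

1.3545


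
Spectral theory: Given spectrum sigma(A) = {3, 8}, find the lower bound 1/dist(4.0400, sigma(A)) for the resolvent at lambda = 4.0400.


dist(4.0400, {3, 8}) = min(|4.0400 - 3|, |4.0400 - 8|)
= min(1.0400, 3.9600) = 1.0400
Resolvent bound = 1/1.0400 = 0.9615

0.9615


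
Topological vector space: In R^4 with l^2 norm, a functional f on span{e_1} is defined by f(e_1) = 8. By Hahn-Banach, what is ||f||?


The norm of f is given by ||f|| = sup_{||x||=1} |f(x)|.
On span{e_1}, ||e_1|| = 1, so ||f|| = |f(e_1)| / ||e_1||
= |8| / 1 = 8.0000

8.0000


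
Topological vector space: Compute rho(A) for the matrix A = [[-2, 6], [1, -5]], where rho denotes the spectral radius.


For a 2x2 matrix, eigenvalues satisfy lambda^2 - (trace)*lambda + det = 0
trace = -2 + -5 = -7
det = -2*-5 - 6*1 = 4
discriminant = (-7)^2 - 4*(4) = 33
spectral radius = max |eigenvalue| = 6.3723

6.3723


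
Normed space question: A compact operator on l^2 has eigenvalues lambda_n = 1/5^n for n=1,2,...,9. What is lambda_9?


The eigenvalue formula gives lambda_9 = 1/5^9
= 1/1953125
= 5.1200e-07

5.1200e-07


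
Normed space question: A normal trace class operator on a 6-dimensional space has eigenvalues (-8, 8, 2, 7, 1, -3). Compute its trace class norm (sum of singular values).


For a normal operator, singular values equal |eigenvalues|.
Trace norm = sum |lambda_i| = 8 + 8 + 2 + 7 + 1 + 3
= 29

29


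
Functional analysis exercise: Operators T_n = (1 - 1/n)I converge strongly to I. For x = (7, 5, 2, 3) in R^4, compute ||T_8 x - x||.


T_8 x - x = (1 - 1/8)x - x = -x/8
||x|| = sqrt(87) = 9.3274
||T_8 x - x|| = ||x||/8 = 9.3274/8 = 1.1659

1.1659


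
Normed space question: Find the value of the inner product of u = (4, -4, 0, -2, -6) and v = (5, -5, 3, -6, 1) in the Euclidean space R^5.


Computing the standard inner product <u, v> = sum u_i * v_i
= 4*5 + -4*-5 + 0*3 + -2*-6 + -6*1
= 20 + 20 + 0 + 12 + -6
= 46

46
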